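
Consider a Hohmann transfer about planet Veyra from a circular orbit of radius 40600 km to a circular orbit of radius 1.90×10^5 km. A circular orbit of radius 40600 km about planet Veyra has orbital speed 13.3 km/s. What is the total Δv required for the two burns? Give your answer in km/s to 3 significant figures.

Δv = 6.27 km/s

From the circular-orbit relation v² = μ/r at r = 40600 km: μ = v²r = (13.3)² × 40600 = 7.18173×10^6 km³/s².
Transfer-ellipse semi-major axis a_t = (r₁ + r₂)/2 = (40600 + 1.900×10^5)/2 = 1.153×10^5 km.
Circular speed at r₁: v₁ = √(μ/r₁) = √(7.18173×10^6/40600) = 13.300 km/s.
Transfer-orbit speed at r₁ (vis-viva): v_p = √[μ(2/r₁ − 1/a_t)] = 17.073 km/s.
First burn Δv₁ = |v_p − v₁| = 3.773 km/s.
At r₂, v₂ = √(μ/r₂) = 6.148 km/s.
Transfer-orbit speed at r₂: v_a = √[μ(2/r₂ − 1/a_t)] = 3.648 km/s.
Second burn Δv₂ = |v₂ − v_a| = 2.500 km/s.
Total Δv = Δv₁ + Δv₂ = 6.273 km/s.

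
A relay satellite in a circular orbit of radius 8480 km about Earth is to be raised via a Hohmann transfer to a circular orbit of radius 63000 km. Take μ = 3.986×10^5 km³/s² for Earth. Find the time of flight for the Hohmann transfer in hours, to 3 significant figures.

Transfer-ellipse semi-major axis a_t = (r₁ + r₂)/2 = (8480 + 63000)/2 = 35740 km.
Transfer time t = π√(a_t³/μ) = π√((35740)³ / 3.986×10^5) = 33620 s.
Converting: 33620 s ÷ 3600 s/hour = 9.34 hours.

t = 9.34 hours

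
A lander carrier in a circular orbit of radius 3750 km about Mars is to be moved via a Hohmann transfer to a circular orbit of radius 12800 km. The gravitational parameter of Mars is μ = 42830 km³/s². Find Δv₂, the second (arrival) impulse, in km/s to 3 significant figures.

Δv₂ = 0.598 km/s

The Hohmann ellipse has a_t = (r₁ + r₂)/2 = 8275 km.
Circular speed at r = 12800 km: v_c = √(μ/r) = 1.8292 km/s.
Vis-viva on the transfer ellipse at r = 12800 km gives v_t = √[μ(2/r − 1/a_t)] = 1.2314 km/s.
Δv₂ = |v_t − v_c| = |1.2314 − 1.8292| = 0.5978 km/s.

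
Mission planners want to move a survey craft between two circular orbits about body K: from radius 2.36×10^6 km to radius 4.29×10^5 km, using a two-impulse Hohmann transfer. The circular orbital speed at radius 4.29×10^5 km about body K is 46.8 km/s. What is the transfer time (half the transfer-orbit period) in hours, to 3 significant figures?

t = 46.9 hours

From the circular-orbit relation v² = μ/r at r = 4.29×10^5 km: μ = v²r = (46.8)² × 4.29×10^5 = 9.39613×10^8 km³/s².
The Hohmann ellipse has a_t = (r₁ + r₂)/2 = 1.3945×10^6 km.
By Kepler's third law the transfer-orbit period is T = 2π√(a_t³/μ), so t = T/2 = 1.688×10^5 s.
Converting: 1.688×10^5 s ÷ 3600 s/hour = 46.9 hours.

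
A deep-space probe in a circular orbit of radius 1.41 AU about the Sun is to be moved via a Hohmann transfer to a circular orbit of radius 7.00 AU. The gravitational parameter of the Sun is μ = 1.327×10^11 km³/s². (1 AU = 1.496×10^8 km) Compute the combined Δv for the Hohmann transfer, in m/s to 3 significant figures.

In km: r₁ = 1.41 × 1.496×10^8 = 2.10936×10^8 km; r₂ = 7.00 × 1.496×10^8 = 1.0472×10^9 km.
Transfer-ellipse semi-major axis a_t = (r₁ + r₂)/2 = (2.10936×10^8 + 1.0472×10^9)/2 = 6.29068×10^8 km.
Circular speed at r₁: v₁ = √(μ/r₁) = √(1.327×10^11/2.10936×10^8) = 25.082 km/s.
Transfer-orbit speed at r₁ (vis-viva equation): v_p = √[μ(2/r₁ − 1/a_t)] = 32.361 km/s.
First burn Δv₁ = |v_p − v₁| = 7.279 km/s.
At r₂, v₂ = √(μ/r₂) = 11.2569 km/s.
Transfer-orbit speed at r₂: v_a = √[μ(2/r₂ − 1/a_t)] = 6.51849 km/s.
Second burn Δv₂ = |v₂ − v_a| = 4.738 km/s.
Total Δv = Δv₁ + Δv₂ = 12.02 km/s.

Δv = 12000 m/s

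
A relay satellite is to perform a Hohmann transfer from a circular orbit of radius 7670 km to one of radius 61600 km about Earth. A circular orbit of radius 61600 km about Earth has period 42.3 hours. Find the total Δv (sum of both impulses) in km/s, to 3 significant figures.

From Kepler's third law T² = 4π²r³/μ at r = 61600 km, T = 42.3 hours = 42.3 × 3600 s = 1.5228×10^5 s: μ = 4π²r³/T² = 3.97939×10^5 km³/s².
The Hohmann ellipse has a_t = (r₁ + r₂)/2 = 34635 km.
Circular speed at r₁: v₁ = √(μ/r₁) = √(3.97939×10^5/7670) = 7.203 km/s.
Transfer-orbit speed at r₁ (v² = μ(2/r − 1/a)): v_p = √[μ(2/r₁ − 1/a_t)] = 9.606 km/s.
First burn Δv₁ = |v_p − v₁| = 2.403 km/s.
Circular speed at r₂: v₂ = √(μ/r₂) = 2.542 km/s.
Transfer-orbit speed at r₂: v_a = √[μ(2/r₂ − 1/a_t)] = 1.196 km/s.
Second burn Δv₂ = |v₂ − v_a| = 1.346 km/s.
Δv = Δv₁ + Δv₂ = 2.403 + 1.346 = 3.749 km/s.

Δv = 3.75 km/s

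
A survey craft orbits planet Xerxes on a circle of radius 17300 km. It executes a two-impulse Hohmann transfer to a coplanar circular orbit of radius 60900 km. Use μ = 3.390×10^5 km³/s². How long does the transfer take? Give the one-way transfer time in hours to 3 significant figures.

Transfer-ellipse semi-major axis a_t = (r₁ + r₂)/2 = (17300 + 60900)/2 = 39100 km.
Transfer time t = π√(a_t³/μ) = π√((39100)³ / 3.390×10^5) = 41720 s.
Converting: 41720 s ÷ 3600 s/hour = 11.6 hours.

t = 11.6 hours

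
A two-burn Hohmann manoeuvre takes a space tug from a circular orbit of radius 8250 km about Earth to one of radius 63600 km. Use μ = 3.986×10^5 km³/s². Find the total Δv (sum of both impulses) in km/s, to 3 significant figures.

Transfer-ellipse semi-major axis a_t = (r₁ + r₂)/2 = (8250 + 63600)/2 = 35925 km.
At r₁ the circular-orbit speed is v₁ = √(μ/r₁) = 6.9509 km/s.
Transfer-orbit speed at r₁ (vis-viva): v_p = √[μ(2/r₁ − 1/a_t)] = 9.2485 km/s.
First burn Δv₁ = |v_p − v₁| = 2.2976 km/s.
Circular speed at r₂: v₂ = √(μ/r₂) = 2.5035 km/s.
Transfer-orbit speed at r₂: v_a = √[μ(2/r₂ − 1/a_t)] = 1.1997 km/s.
Second burn Δv₂ = |v₂ − v_a| = 1.3038 km/s.
Δv = Δv₁ + Δv₂ = 2.2976 + 1.3038 = 3.601 km/s.

Δv = 3.60 km/s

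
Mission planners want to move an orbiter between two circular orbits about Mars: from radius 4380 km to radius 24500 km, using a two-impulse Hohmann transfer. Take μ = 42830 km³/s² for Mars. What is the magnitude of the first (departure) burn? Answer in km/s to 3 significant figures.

The Hohmann ellipse has a_t = (r₁ + r₂)/2 = 14440 km.
On the circular orbit at r = 4380 km, v_c = √(μ/r) = 3.1271 km/s.
Transfer-orbit speed at the same r (vis-viva, a = a_t): v_t = √[μ(2/r − 1/a_t)] = 4.0732 km/s.
Δv₁ = |v_t − v_c| = |4.0732 − 3.1271| = 0.9461 km/s.

Δv₁ = 0.946 km/s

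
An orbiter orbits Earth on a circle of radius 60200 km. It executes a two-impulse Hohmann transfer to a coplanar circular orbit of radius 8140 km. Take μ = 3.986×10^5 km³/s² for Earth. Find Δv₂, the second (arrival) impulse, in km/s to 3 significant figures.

The Hohmann ellipse has a_t = (r₁ + r₂)/2 = 34170 km.
Circular speed at r = 8140 km: v_c = √(μ/r) = 6.998 km/s.
Vis-viva on the transfer ellipse at r = 8140 km gives v_t = √[μ(2/r − 1/a_t)] = 9.288 km/s.
Δv₂ = |v_t − v_c| = |9.288 − 6.998| = 2.290 km/s.

Δv₂ = 2.29 km/s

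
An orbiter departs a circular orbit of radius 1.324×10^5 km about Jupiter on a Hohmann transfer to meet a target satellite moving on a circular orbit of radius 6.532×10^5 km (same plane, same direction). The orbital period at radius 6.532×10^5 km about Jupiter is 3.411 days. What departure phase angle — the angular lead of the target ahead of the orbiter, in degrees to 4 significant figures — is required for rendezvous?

From Kepler's third law T² = 4π²r³/μ at r = 6.532×10^5 km, T = 3.411 days = 3.411 × 86400 s = 2.947104×10^5 s: μ = 4π²r³/T² = 1.26680×10^8 km³/s².
The Hohmann ellipse has a_t = (r₁ + r₂)/2 = 3.928×10^5 km.
Transfer time t = π√(a_t³/μ) = 68720 s.
Target angular speed ω₂ = √(μ/r₂³) = 2.132×10^-5 rad/s.
Angle swept by the target during transfer: ω₂·t = 1.465 rad = 83.94°.
Arrival is 180° from departure on the ellipse, so φ = 180° − 83.94° = 96.06°.

φ = 96.06°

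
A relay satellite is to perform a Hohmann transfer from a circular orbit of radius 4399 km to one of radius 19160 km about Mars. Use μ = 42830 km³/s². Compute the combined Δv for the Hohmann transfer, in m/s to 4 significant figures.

The Hohmann ellipse has a_t = (r₁ + r₂)/2 = 11779.5 km.
Circular speed at r₁: v₁ = √(μ/r₁) = √(42830/4399) = 3.1203 km/s.
On the transfer ellipse at r₁, vis-viva equation gives v_p = √[μ(2/r₁ − 1/a_t)] = 3.9795 km/s.
First burn Δv₁ = |v_p − v₁| = 0.8592 km/s.
Circular speed at r₂: v₂ = √(μ/r₂) = 1.4951 km/s.
Transfer-orbit speed at r₂: v_a = √[μ(2/r₂ − 1/a_t)] = 0.91367 km/s.
Second burn Δv₂ = |v₂ − v_a| = 0.5814 km/s.
Total Δv = Δv₁ + Δv₂ = 1.441 km/s.

Δv = 1441 m/s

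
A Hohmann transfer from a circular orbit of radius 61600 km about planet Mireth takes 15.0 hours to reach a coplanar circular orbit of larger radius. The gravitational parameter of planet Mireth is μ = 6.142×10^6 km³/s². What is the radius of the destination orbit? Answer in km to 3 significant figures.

Transfer time t = 15.0 hours = 54000 s, and t = π√(a_t³/μ).
So a_t = (μ t²/π²)^(1/3) = (6.142×10^6 × (54000)² / π²)^(1/3) = 1.2197×10^5 km.
Since a_t = (r₁ + r₂)/2, r₂ = 2a_t − r₁ = 2×1.2197×10^5 − 61600 = 1.8234×10^5 km.

r₂ = 1.82×10^5 km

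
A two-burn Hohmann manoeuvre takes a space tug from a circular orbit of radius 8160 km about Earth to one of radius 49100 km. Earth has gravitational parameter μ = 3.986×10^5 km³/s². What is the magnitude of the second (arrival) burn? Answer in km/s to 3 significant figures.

The Hohmann ellipse has a_t = (r₁ + r₂)/2 = 28630 km.
Circular speed at r = 49100 km: v_c = √(μ/r) = 2.849 km/s.
Transfer-orbit speed at the same r (vis-viva, a = a_t): v_t = √[μ(2/r − 1/a_t)] = 1.521 km/s.
Δv₂ = |v_t − v_c| = |1.521 − 2.849| = 1.328 km/s.

Δv₂ = 1.33 km/s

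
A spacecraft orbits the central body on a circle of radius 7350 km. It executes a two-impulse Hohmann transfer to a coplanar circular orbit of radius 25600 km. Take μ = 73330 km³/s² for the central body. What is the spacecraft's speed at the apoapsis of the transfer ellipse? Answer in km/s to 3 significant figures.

Transfer-ellipse semi-major axis a_t = (r₁ + r₂)/2 = (7350 + 25600)/2 = 16475 km.
The apoapsis of the transfer ellipse is at r = 25600 km.
Vis-viva: v = √[μ(2/r − 1/a_t)] = √[73330 × (2/25600 − 1/16475)] = 1.130 km/s.

v = 1.13 km/s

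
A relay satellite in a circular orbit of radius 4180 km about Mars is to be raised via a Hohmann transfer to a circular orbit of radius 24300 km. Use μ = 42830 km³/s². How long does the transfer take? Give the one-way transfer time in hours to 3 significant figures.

Semi-major axis of the transfer orbit: a_t = (4180 + 24300)/2 = 14240 km.
Transfer time t = π√(a_t³/μ) = π√((14240)³ / 42830) = 25800 s.
Converting: 25800 s ÷ 3600 s/hour = 7.17 hours.

t = 7.17 hours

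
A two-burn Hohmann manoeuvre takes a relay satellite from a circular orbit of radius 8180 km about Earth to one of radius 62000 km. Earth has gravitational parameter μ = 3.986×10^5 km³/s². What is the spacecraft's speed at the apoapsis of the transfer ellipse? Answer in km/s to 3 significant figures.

Semi-major axis of the transfer orbit: a_t = (8180 + 62000)/2 = 35090 km.
At apoapsis, r = 62000 km.
From the vis-viva equation, v = √[μ(2/r − 1/a_t)] = 1.224 km/s.

v = 1.22 km/s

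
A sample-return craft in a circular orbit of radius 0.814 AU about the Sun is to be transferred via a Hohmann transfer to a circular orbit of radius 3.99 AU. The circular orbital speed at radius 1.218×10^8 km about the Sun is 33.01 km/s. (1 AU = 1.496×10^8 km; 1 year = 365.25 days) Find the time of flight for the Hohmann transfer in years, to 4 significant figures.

From the circular-orbit relation v² = μ/r at r = 1.218×10^8 km: μ = v²r = (33.01)² × 1.218×10^8 = 1.32721×10^11 km³/s².
In km: r₁ = 0.814 × 1.496×10^8 = 1.217744×10^8 km; r₂ = 3.99 × 1.496×10^8 = 5.96904×10^8 km.
Semi-major axis of the transfer orbit: a_t = (1.217744×10^8 + 5.96904×10^8)/2 = 3.593392×10^8 km.
Transfer time t = π√(a_t³/μ) = π√((3.593392×10^8)³ / 1.32721×10^11) = 5.874×10^7 s.
Converting: 5.874×10^7 s ÷ 3.15576×10^7 s/year (365.25 × 86400) = 1.861 years.

t = 1.861 years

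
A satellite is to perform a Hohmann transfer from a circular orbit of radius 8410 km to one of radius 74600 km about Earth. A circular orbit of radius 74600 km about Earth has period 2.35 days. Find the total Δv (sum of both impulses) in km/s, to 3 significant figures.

Δv = 3.61 km/s

From Kepler's third law T² = 4π²r³/μ at r = 74600 km, T = 2.35 days = 2.35 × 86400 s = 2.0304×10^5 s: μ = 4π²r³/T² = 3.97569×10^5 km³/s².
The Hohmann ellipse has a_t = (r₁ + r₂)/2 = 41505 km.
At r₁ the circular-orbit speed is v₁ = √(μ/r₁) = 6.8756 km/s.
Transfer-orbit speed at r₁ (vis-viva): v_p = √[μ(2/r₁ − 1/a_t)] = 9.2178 km/s.
First burn Δv₁ = |v_p − v₁| = 2.3422 km/s.
At r₂, v₂ = √(μ/r₂) = 2.30854 km/s.
Transfer-orbit speed at r₂: v_a = √[μ(2/r₂ − 1/a_t)] = 1.03917 km/s.
Second burn Δv₂ = |v₂ − v_a| = 1.2694 km/s.
Total Δv = Δv₁ + Δv₂ = 3.612 km/s.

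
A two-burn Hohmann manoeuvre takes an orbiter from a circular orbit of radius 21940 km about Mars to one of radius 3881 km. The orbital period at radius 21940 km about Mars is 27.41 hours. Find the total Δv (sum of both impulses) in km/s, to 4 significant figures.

Δv = 1.640 km/s

From Kepler's third law T² = 4π²r³/μ at r = 21940 km, T = 27.41 hours = 27.41 × 3600 s = 98676 s: μ = 4π²r³/T² = 42820.0 km³/s².
Transfer-ellipse semi-major axis a_t = (r₁ + r₂)/2 = (21940 + 3881)/2 = 12910.5 km.
Circular speed at r₁: v₁ = √(μ/r₁) = √(42820.0/21940) = 1.39703 km/s.
On the transfer ellipse at r₁, v² = μ(2/r − 1/a) gives v_a = √[μ(2/r₁ − 1/a_t)] = 0.765959 km/s.
First burn Δv₁ = |v_a − v₁| = 0.63107 km/s.
Circular speed at r₂: v₂ = √(μ/r₂) = 3.3216 km/s.
Transfer-orbit speed at r₂: v_p = √[μ(2/r₂ − 1/a_t)] = 4.3301 km/s.
Second burn Δv₂ = |v₂ − v_p| = 1.0085 km/s.
Total Δv = Δv₁ + Δv₂ = 1.640 km/s.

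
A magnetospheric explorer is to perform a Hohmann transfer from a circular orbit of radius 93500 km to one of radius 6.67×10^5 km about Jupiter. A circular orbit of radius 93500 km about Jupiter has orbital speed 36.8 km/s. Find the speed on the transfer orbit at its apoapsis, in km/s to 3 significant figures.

v = 6.83 km/s

From the circular-orbit relation v² = μ/r at r = 93500 km: μ = v²r = (36.8)² × 93500 = 1.26621×10^8 km³/s².
Semi-major axis of the transfer orbit: a_t = (93500 + 6.670×10^5)/2 = 3.8025×10^5 km.
At apoapsis, r = 6.670×10^5 km.
Vis-viva: v = √[μ(2/r − 1/a_t)] = √[1.26621×10^8 × (2/6.670×10^5 − 1/3.8025×10^5)] = 6.832 km/s.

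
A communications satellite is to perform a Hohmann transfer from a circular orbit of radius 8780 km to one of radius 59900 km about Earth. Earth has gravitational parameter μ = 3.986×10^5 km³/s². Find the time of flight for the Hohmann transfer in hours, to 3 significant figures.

Transfer-ellipse semi-major axis a_t = (r₁ + r₂)/2 = (8780 + 59900)/2 = 34340 km.
By Kepler's third law the transfer-orbit period is T = 2π√(a_t³/μ), so t = T/2 = 31670 s.
Converting: 31670 s ÷ 3600 s/hour = 8.80 hours.

t = 8.80 hours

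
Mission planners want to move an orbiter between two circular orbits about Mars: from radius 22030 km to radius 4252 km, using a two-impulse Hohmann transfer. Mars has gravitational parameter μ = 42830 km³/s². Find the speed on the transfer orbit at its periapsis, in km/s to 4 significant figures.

The Hohmann ellipse has a_t = (r₁ + r₂)/2 = 13141 km.
The periapsis of the transfer ellipse is at r = 4252 km.
Applying v² = μ(2/r − 1/a_t): v = 4.109 km/s.

v = 4.109 km/s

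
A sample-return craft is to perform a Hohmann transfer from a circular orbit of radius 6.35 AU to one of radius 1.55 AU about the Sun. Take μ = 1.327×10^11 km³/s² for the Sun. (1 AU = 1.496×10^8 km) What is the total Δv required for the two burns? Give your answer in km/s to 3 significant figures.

Δv = 10.8 km/s

In km: r₁ = 6.35 × 1.496×10^8 = 9.4996×10^8 km; r₂ = 1.55 × 1.496×10^8 = 2.3188×10^8 km.
The Hohmann ellipse has a_t = (r₁ + r₂)/2 = 5.9092×10^8 km.
At r₁ the circular-orbit speed is v₁ = √(μ/r₁) = 11.819 km/s.
On the transfer ellipse at r₁, vis-viva equation gives v_a = √[μ(2/r₁ − 1/a_t)] = 7.4037 km/s.
First burn Δv₁ = |v_a − v₁| = 4.415 km/s.
At r₂, v₂ = √(μ/r₂) = 23.922 km/s.
Transfer-orbit speed at r₂: v_p = √[μ(2/r₂ − 1/a_t)] = 30.331 km/s.
Second burn Δv₂ = |v₂ − v_p| = 6.409 km/s.
Δv = Δv₁ + Δv₂ = 4.415 + 6.409 = 10.82 km/s.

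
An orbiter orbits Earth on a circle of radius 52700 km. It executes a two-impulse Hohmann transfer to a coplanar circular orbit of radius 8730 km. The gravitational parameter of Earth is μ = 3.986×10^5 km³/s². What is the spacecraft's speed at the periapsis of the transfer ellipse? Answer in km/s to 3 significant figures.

v = 8.85 km/s

The Hohmann ellipse has a_t = (r₁ + r₂)/2 = 30715 km.
The periapsis of the transfer ellipse is at r = 8730 km.
Vis-viva: v = √[μ(2/r − 1/a_t)] = √[3.986×10^5 × (2/8730 − 1/30715)] = 8.851 km/s.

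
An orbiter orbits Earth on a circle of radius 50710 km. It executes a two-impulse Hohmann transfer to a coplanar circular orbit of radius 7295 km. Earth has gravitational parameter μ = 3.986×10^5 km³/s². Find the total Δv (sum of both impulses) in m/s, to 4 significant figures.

The Hohmann ellipse has a_t = (r₁ + r₂)/2 = 29002.5 km.
At r₁ the circular-orbit speed is v₁ = √(μ/r₁) = 2.804 km/s.
On the transfer ellipse at r₁, vis-viva gives v_a = √[μ(2/r₁ − 1/a_t)] = 1.406 km/s.
First burn Δv₁ = |v_a − v₁| = 1.398 km/s.
Circular speed at r₂: v₂ = √(μ/r₂) = 7.392 km/s.
Transfer-orbit speed at r₂: v_p = √[μ(2/r₂ − 1/a_t)] = 9.774 km/s.
Second burn Δv₂ = |v₂ − v_p| = 2.382 km/s.
Δv = Δv₁ + Δv₂ = 1.398 + 2.382 = 3.780 km/s.

Δv = 3780 m/s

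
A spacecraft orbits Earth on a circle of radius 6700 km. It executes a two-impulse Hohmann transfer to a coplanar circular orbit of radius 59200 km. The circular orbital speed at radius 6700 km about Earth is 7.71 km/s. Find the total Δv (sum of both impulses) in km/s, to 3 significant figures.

From the circular-orbit relation v² = μ/r at r = 6700 km: μ = v²r = (7.71)² × 6700 = 3.98275×10^5 km³/s².
Transfer-ellipse semi-major axis a_t = (r₁ + r₂)/2 = (6700 + 59200)/2 = 32950 km.
Circular speed at r₁: v₁ = √(μ/r₁) = √(3.98275×10^5/6700) = 7.71000 km/s.
On the transfer ellipse at r₁, vis-viva equation gives v_p = √[μ(2/r₁ − 1/a_t)] = 10.3345 km/s.
First burn Δv₁ = |v_p − v₁| = 2.6245 km/s.
At r₂, v₂ = √(μ/r₂) = 2.5938 km/s.
Transfer-orbit speed at r₂: v_a = √[μ(2/r₂ − 1/a_t)] = 1.1696 km/s.
Second burn Δv₂ = |v₂ − v_a| = 1.4242 km/s.
Δv = Δv₁ + Δv₂ = 2.6245 + 1.4242 = 4.049 km/s.

Δv = 4.05 km/s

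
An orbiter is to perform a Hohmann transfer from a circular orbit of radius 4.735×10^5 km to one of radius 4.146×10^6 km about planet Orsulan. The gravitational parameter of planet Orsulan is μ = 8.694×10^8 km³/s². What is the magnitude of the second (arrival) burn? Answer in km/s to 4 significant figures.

Δv₂ = 7.924 km/s

The Hohmann ellipse has a_t = (r₁ + r₂)/2 = 2.30975×10^6 km.
On the circular orbit at r = 4.146×10^6 km, v_c = √(μ/r) = 14.4809 km/s.
Vis-viva on the transfer ellipse at r = 4.146×10^6 km gives v_t = √[μ(2/r − 1/a_t)] = 6.55651 km/s.
Δv₂ = |v_t − v_c| = |6.55651 − 14.4809| = 7.924 km/s.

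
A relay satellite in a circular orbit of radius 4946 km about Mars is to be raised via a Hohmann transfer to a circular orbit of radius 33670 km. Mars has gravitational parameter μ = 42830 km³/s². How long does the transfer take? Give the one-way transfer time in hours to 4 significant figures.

t = 11.31 hours

Semi-major axis of the transfer orbit: a_t = (4946 + 33670)/2 = 19308 km.
By Kepler's third law the transfer-orbit period is T = 2π√(a_t³/μ), so t = T/2 = 40730 s.
Converting: 40730 s ÷ 3600 s/hour = 11.31 hours.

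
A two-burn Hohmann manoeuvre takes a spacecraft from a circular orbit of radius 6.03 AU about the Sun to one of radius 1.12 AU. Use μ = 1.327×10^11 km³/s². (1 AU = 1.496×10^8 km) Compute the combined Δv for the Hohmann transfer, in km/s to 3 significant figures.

Δv = 13.7 km/s

In km: r₁ = 6.03 × 1.496×10^8 = 9.02088×10^8 km; r₂ = 1.12 × 1.496×10^8 = 1.67552×10^8 km.
Transfer-ellipse semi-major axis a_t = (r₁ + r₂)/2 = (9.02088×10^8 + 1.67552×10^8)/2 = 5.3482×10^8 km.
At r₁ the circular-orbit speed is v₁ = √(μ/r₁) = 12.129 km/s.
Transfer-orbit speed at r₁ (vis-viva equation): v_a = √[μ(2/r₁ − 1/a_t)] = 6.7886 km/s.
First burn Δv₁ = |v_a − v₁| = 5.340 km/s.
At r₂, v₂ = √(μ/r₂) = 28.142 km/s.
Transfer-orbit speed at r₂: v_p = √[μ(2/r₂ − 1/a_t)] = 36.549 km/s.
Second burn Δv₂ = |v₂ − v_p| = 8.407 km/s.
Δv = Δv₁ + Δv₂ = 5.340 + 8.407 = 13.75 km/s.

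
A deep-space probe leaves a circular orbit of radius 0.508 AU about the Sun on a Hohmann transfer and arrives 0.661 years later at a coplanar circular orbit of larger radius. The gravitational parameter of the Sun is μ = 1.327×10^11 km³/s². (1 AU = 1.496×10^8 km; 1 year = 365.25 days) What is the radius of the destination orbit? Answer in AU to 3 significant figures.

In km: r₁ = 0.508 × 1.496×10^8 = 7.59968×10^7 km.
Transfer time t = 0.661 years × 365.25 × 86400 s = 2.08595736×10^7 s, and t = π√(a_t³/μ).
So a_t = (μ t²/π²)^(1/3) = (1.327×10^11 × (2.08595736×10^7)² / π²)^(1/3) = 1.8019×10^8 km.
Since a_t = (r₁ + r₂)/2, r₂ = 2a_t − r₁ = 2×1.8019×10^8 − 7.59968×10^7 = 2.843832×10^8 km.
In AU: r₂ = 2.843832×10^8 / 1.496×10^8 = 1.90 AU.

r₂ = 1.90 AU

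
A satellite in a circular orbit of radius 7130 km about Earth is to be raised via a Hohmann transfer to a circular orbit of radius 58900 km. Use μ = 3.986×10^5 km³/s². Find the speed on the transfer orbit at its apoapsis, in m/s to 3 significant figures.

v = 1210 m/s

Semi-major axis of the transfer orbit: a_t = (7130 + 58900)/2 = 33015 km.
The apoapsis of the transfer ellipse is at r = 58900 km.
Applying v² = μ(2/r − 1/a_t): v = 1.209 km/s.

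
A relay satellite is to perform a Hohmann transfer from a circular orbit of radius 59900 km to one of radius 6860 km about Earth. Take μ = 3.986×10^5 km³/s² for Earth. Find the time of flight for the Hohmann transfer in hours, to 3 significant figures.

Semi-major axis of the transfer orbit: a_t = (59900 + 6860)/2 = 33380 km.
Transfer time t = π√(a_t³/μ) = π√((33380)³ / 3.986×10^5) = 30350 s.
Converting: 30350 s ÷ 3600 s/hour = 8.43 hours.

t = 8.43 hours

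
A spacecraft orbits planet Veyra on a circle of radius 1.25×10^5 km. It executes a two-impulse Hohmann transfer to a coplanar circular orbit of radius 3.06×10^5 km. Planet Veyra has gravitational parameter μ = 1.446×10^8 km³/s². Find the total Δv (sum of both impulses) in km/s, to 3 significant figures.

Δv = 11.7 km/s

Semi-major axis of the transfer orbit: a_t = (1.250×10^5 + 3.060×10^5)/2 = 2.155×10^5 km.
Circular speed at r₁: v₁ = √(μ/r₁) = √(1.446×10^8/1.250×10^5) = 34.012 km/s.
Transfer-orbit speed at r₁ (v² = μ(2/r − 1/a)): v_p = √[μ(2/r₁ − 1/a_t)] = 40.529 km/s.
First burn Δv₁ = |v_p − v₁| = 6.517 km/s.
At r₂, v₂ = √(μ/r₂) = 21.738 km/s.
Transfer-orbit speed at r₂: v_a = √[μ(2/r₂ − 1/a_t)] = 16.556 km/s.
Second burn Δv₂ = |v₂ − v_a| = 5.182 km/s.
Δv = Δv₁ + Δv₂ = 6.517 + 5.182 = 11.70 km/s.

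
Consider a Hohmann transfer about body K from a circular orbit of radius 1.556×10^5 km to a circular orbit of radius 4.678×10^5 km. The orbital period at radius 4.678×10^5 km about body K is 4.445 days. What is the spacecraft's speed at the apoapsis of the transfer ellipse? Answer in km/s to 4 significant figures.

From Kepler's third law T² = 4π²r³/μ at r = 4.678×10^5 km, T = 4.445 days = 4.445 × 86400 s = 3.84048×10^5 s: μ = 4π²r³/T² = 2.74012×10^7 km³/s².
The Hohmann ellipse has a_t = (r₁ + r₂)/2 = 3.117×10^5 km.
The apoapsis of the transfer ellipse is at r = 4.678×10^5 km.
Vis-viva: v = √[μ(2/r − 1/a_t)] = √[2.74012×10^7 × (2/4.678×10^5 − 1/3.117×10^5)] = 5.407 km/s.

v = 5.407 km/s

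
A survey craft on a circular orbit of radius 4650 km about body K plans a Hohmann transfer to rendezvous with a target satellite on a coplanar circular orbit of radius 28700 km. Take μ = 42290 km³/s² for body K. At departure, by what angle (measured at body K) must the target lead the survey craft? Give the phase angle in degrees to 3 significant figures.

φ = 100°

Semi-major axis of the transfer orbit: a_t = (4650 + 28700)/2 = 16675 km.
The half-period of the transfer ellipse is t = π√(a_t³/μ) = 32895 s.
The target's mean motion on its circular orbit is ω₂ = √(μ/r₂³) = 4.2296×10^-5 rad/s.
Angle swept by the target during transfer: ω₂·t = 1.3913 rad = 79.72°.
The survey craft traverses 180° on the transfer ellipse, so the target must lead by 180° − 79.72° = 100°.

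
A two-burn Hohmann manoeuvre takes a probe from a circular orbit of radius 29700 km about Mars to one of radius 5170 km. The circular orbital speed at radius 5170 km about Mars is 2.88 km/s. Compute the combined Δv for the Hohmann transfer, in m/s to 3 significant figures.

Δv = 1430 m/s

From the circular-orbit relation v² = μ/r at r = 5170 km: μ = v²r = (2.88)² × 5170 = 42882.0 km³/s².
Transfer-ellipse semi-major axis a_t = (r₁ + r₂)/2 = (29700 + 5170)/2 = 17435 km.
Circular speed at r₁: v₁ = √(μ/r₁) = √(42882.0/29700) = 1.2016 km/s.
On the transfer ellipse at r₁, vis-viva equation gives v_a = √[μ(2/r₁ − 1/a_t)] = 0.65433 km/s.
First burn Δv₁ = |v_a − v₁| = 0.5473 km/s.
Circular speed at r₂: v₂ = √(μ/r₂) = 2.8800 km/s.
Transfer-orbit speed at r₂: v_p = √[μ(2/r₂ − 1/a_t)] = 3.7589 km/s.
Second burn Δv₂ = |v₂ − v_p| = 0.8789 km/s.
Total Δv = Δv₁ + Δv₂ = 1.426 km/s.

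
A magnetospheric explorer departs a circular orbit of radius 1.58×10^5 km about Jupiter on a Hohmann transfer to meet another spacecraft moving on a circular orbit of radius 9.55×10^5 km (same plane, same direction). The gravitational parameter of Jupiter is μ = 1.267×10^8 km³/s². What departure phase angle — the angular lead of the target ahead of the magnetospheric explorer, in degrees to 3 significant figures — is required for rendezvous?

The Hohmann ellipse has a_t = (r₁ + r₂)/2 = 5.565×10^5 km.
The half-period of the transfer ellipse is t = π√(a_t³/μ) = 1.1587×10^5 s.
The target's mean motion on its circular orbit is ω₂ = √(μ/r₂³) = 1.2061×10^-5 rad/s.
Angle swept by the target during transfer: ω₂·t = 1.3975 rad = 80.07°.
The magnetospheric explorer traverses 180° on the transfer ellipse, so the target must lead by 180° − 80.07° = 99.9°.

φ = 99.9°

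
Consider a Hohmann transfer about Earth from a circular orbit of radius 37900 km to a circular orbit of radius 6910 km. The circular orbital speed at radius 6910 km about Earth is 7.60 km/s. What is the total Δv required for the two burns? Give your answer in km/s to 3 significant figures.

Δv = 3.73 km/s

From the circular-orbit relation v² = μ/r at r = 6910 km: μ = v²r = (7.60)² × 6910 = 3.99122×10^5 km³/s².
The Hohmann ellipse has a_t = (r₁ + r₂)/2 = 22405 km.
At r₁ the circular-orbit speed is v₁ = √(μ/r₁) = 3.245 km/s.
On the transfer ellipse at r₁, vis-viva equation gives v_a = √[μ(2/r₁ − 1/a_t)] = 1.802 km/s.
First burn Δv₁ = |v_a − v₁| = 1.443 km/s.
Circular speed at r₂: v₂ = √(μ/r₂) = 7.600 km/s.
Transfer-orbit speed at r₂: v_p = √[μ(2/r₂ − 1/a_t)] = 9.885 km/s.
Second burn Δv₂ = |v₂ − v_p| = 2.285 km/s.
Total Δv = Δv₁ + Δv₂ = 3.728 km/s.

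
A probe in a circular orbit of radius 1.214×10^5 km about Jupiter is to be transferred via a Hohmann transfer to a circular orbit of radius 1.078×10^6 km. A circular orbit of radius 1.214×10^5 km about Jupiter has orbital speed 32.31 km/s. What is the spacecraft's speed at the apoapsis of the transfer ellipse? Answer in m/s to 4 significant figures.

From the circular-orbit relation v² = μ/r at r = 1.214×10^5 km: μ = v²r = (32.31)² × 1.214×10^5 = 1.26734×10^8 km³/s².
Semi-major axis of the transfer orbit: a_t = (1.214×10^5 + 1.078×10^6)/2 = 5.997×10^5 km.
At apoapsis, r = 1.078×10^6 km.
Vis-viva: v = √[μ(2/r − 1/a_t)] = √[1.26734×10^8 × (2/1.078×10^6 − 1/5.997×10^5)] = 4.878 km/s.

v = 4878 m/s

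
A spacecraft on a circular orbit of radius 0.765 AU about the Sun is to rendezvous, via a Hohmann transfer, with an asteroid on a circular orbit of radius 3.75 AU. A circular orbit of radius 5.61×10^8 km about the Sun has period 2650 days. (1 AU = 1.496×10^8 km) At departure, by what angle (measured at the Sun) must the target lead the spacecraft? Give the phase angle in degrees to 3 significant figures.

φ = 95.9°

From Kepler's third law T² = 4π²r³/μ at r = 5.61×10^8 km, T = 2650 days = 2650 × 86400 s = 2.2896×10^8 s: μ = 4π²r³/T² = 1.32962×10^11 km³/s².
In km: r₁ = 0.765 × 1.496×10^8 = 1.14444×10^8 km; r₂ = 3.75 × 1.496×10^8 = 5.610×10^8 km.
The Hohmann ellipse has a_t = (r₁ + r₂)/2 = 3.37722×10^8 km.
The half-period of the transfer ellipse is t = π√(a_t³/μ) = 5.3472×10^7 s.
The target's mean motion on its circular orbit is ω₂ = √(μ/r₂³) = 2.7442×10^-8 rad/s.
Angle swept by the target during transfer: ω₂·t = 1.4674 rad = 84.08°.
The spacecraft traverses 180° on the transfer ellipse, so the target must lead by 180° − 84.08° = 95.9°.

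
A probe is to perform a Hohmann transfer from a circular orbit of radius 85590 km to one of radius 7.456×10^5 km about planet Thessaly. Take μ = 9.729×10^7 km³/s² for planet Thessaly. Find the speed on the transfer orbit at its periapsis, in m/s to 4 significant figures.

The Hohmann ellipse has a_t = (r₁ + r₂)/2 = 4.15595×10^5 km.
The periapsis of the transfer ellipse is at r = 85590 km.
From the vis-viva equation, v = √[μ(2/r − 1/a_t)] = 45.16 km/s.

v = 45160 m/s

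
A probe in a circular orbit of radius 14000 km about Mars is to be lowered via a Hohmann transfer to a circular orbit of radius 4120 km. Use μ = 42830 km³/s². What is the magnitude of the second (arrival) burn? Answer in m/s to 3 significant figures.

Δv₂ = 784 m/s

The Hohmann ellipse has a_t = (r₁ + r₂)/2 = 9060 km.
On the circular orbit at r = 4120 km, v_c = √(μ/r) = 3.2242 km/s.
Transfer-orbit speed at the same r (vis-viva, a = a_t): v_t = √[μ(2/r − 1/a_t)] = 4.0080 km/s.
Δv₂ = |v_t − v_c| = |4.0080 − 3.2242| = 0.7838 km/s.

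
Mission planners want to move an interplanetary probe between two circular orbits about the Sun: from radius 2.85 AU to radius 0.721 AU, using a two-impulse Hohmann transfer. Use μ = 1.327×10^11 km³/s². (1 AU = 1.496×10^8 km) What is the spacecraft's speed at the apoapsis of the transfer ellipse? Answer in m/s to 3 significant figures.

In km: r₁ = 2.85 × 1.496×10^8 = 4.2636×10^8 km; r₂ = 0.721 × 1.496×10^8 = 1.078616×10^8 km.
Semi-major axis of the transfer orbit: a_t = (4.2636×10^8 + 1.078616×10^8)/2 = 2.671108×10^8 km.
The apoapsis of the transfer ellipse is at r = 4.2636×10^8 km.
From the vis-viva equation, v = √[μ(2/r − 1/a_t)] = 11.21 km/s.

v = 11200 m/s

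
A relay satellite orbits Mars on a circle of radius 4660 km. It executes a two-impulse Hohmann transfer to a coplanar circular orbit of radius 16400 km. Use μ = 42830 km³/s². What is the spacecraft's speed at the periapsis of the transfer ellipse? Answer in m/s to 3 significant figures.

v = 3780 m/s

The Hohmann ellipse has a_t = (r₁ + r₂)/2 = 10530 km.
At periapsis, r = 4660 km.
Applying v² = μ(2/r − 1/a_t): v = 3.783 km/s.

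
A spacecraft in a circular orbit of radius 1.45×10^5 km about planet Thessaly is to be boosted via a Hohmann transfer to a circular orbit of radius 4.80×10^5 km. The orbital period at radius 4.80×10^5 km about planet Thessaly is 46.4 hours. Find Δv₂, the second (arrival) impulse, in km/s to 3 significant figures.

From Kepler's third law T² = 4π²r³/μ at r = 4.80×10^5 km, T = 46.4 hours = 46.4 × 3600 s = 1.6704×10^5 s: μ = 4π²r³/T² = 1.56474×10^8 km³/s².
Transfer-ellipse semi-major axis a_t = (r₁ + r₂)/2 = (1.450×10^5 + 4.800×10^5)/2 = 3.125×10^5 km.
On the circular orbit at r = 4.800×10^5 km, v_c = √(μ/r) = 18.055 km/s.
Vis-viva on the transfer ellipse at r = 4.800×10^5 km gives v_t = √[μ(2/r − 1/a_t)] = 12.299 km/s.
Δv₂ = |v_t − v_c| = |12.299 − 18.055| = 5.756 km/s.

Δv₂ = 5.76 km/s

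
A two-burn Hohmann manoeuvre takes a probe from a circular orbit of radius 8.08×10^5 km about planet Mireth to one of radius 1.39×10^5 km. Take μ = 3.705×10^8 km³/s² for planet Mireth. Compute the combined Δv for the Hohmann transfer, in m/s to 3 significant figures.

Transfer-ellipse semi-major axis a_t = (r₁ + r₂)/2 = (8.080×10^5 + 1.390×10^5)/2 = 4.735×10^5 km.
Circular speed at r₁: v₁ = √(μ/r₁) = √(3.705×10^8/8.080×10^5) = 21.41354 km/s.
On the transfer ellipse at r₁, vis-viva gives v_a = √[μ(2/r₁ − 1/a_t)] = 11.60208 km/s.
First burn Δv₁ = |v_a − v₁| = 9.8115 km/s.
At r₂, v₂ = √(μ/r₂) = 51.628 km/s.
Transfer-orbit speed at r₂: v_p = √[μ(2/r₂ − 1/a_t)] = 67.442 km/s.
Second burn Δv₂ = |v₂ − v_p| = 15.814 km/s.
Total Δv = Δv₁ + Δv₂ = 25.63 km/s.

Δv = 25600 m/s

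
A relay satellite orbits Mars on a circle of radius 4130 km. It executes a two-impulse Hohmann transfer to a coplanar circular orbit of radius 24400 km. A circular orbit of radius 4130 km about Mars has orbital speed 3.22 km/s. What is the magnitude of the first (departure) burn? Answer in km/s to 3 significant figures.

Δv₁ = 0.991 km/s

From the circular-orbit relation v² = μ/r at r = 4130 km: μ = v²r = (3.22)² × 4130 = 42821.5 km³/s².
Transfer-ellipse semi-major axis a_t = (r₁ + r₂)/2 = (4130 + 24400)/2 = 14265 km.
On the circular orbit at r = 4130 km, v_c = √(μ/r) = 3.2200 km/s.
Vis-viva on the transfer ellipse at r = 4130 km gives v_t = √[μ(2/r − 1/a_t)] = 4.2113 km/s.
Δv₁ = |v_t − v_c| = |4.2113 − 3.2200| = 0.9913 km/s.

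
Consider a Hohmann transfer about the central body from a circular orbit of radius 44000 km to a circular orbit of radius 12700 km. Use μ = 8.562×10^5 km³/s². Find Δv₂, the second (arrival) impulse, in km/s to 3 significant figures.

Δv₂ = 2.02 km/s

The Hohmann ellipse has a_t = (r₁ + r₂)/2 = 28350 km.
On the circular orbit at r = 12700 km, v_c = √(μ/r) = 8.2108 km/s.
Transfer-orbit speed at the same r (vis-viva, a = a_t): v_t = √[μ(2/r − 1/a_t)] = 10.229 km/s.
Δv₂ = |v_t − v_c| = |10.229 − 8.2108| = 2.018 km/s.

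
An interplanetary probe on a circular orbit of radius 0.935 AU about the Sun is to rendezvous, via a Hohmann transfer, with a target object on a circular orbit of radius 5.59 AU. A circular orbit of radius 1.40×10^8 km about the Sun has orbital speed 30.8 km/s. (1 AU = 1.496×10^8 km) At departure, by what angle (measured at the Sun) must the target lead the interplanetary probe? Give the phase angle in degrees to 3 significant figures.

From the circular-orbit relation v² = μ/r at r = 1.40×10^8 km: μ = v²r = (30.8)² × 1.40×10^8 = 1.32810×10^11 km³/s².
In km: r₁ = 0.935 × 1.496×10^8 = 1.39876×10^8 km; r₂ = 5.59 × 1.496×10^8 = 8.36264×10^8 km.
The Hohmann ellipse has a_t = (r₁ + r₂)/2 = 4.8807×10^8 km.
The half-period of the transfer ellipse is t = π√(a_t³/μ) = 9.29519×10^7 s.
Target angular speed ω₂ = √(μ/r₂³) = 1.50695×10^-8 rad/s.
Angle swept by the target during transfer: ω₂·t = 1.40074 rad = 80.26°.
The interplanetary probe traverses 180° on the transfer ellipse, so the target must lead by 180° − 80.26° = 99.7°.

φ = 99.7°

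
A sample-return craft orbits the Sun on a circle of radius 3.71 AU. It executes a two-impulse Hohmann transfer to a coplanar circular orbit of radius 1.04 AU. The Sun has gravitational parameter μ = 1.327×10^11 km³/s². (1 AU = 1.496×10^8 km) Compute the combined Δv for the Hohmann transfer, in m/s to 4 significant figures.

In km: r₁ = 3.71 × 1.496×10^8 = 5.55016×10^8 km; r₂ = 1.04 × 1.496×10^8 = 1.55584×10^8 km.
Semi-major axis of the transfer orbit: a_t = (5.55016×10^8 + 1.55584×10^8)/2 = 3.553×10^8 km.
Circular speed at r₁: v₁ = √(μ/r₁) = √(1.327×10^11/5.55016×10^8) = 15.46 km/s.
On the transfer ellipse at r₁, vis-viva gives v_a = √[μ(2/r₁ − 1/a_t)] = 10.23 km/s.
First burn Δv₁ = |v_a − v₁| = 5.230 km/s.
Circular speed at r₂: v₂ = √(μ/r₂) = 29.2047 km/s.
Transfer-orbit speed at r₂: v_p = √[μ(2/r₂ − 1/a_t)] = 36.5013 km/s.
Second burn Δv₂ = |v₂ − v_p| = 7.297 km/s.
Δv = Δv₁ + Δv₂ = 5.230 + 7.297 = 12.53 km/s.

Δv = 12530 m/s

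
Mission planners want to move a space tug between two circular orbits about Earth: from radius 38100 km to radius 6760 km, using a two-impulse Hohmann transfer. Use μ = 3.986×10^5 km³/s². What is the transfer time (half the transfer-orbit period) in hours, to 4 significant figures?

The Hohmann ellipse has a_t = (r₁ + r₂)/2 = 22430 km.
Half the transfer-orbit period gives t = π√(a_t³/μ) = 16716 s.
Converting: 16716 s ÷ 3600 s/hour = 4.643 hours.

t = 4.643 hours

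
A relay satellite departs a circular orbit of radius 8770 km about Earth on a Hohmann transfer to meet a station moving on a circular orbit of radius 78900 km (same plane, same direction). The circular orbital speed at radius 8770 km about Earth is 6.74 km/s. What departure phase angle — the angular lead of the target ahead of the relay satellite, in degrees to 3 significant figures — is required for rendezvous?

From the circular-orbit relation v² = μ/r at r = 8770 km: μ = v²r = (6.74)² × 8770 = 3.98400×10^5 km³/s².
Semi-major axis of the transfer orbit: a_t = (8770 + 78900)/2 = 43835 km.
Transfer time t = π√(a_t³/μ) = 45680 s.
Target angular speed ω₂ = √(μ/r₂³) = 2.848×10^-5 rad/s.
Angle swept by the target during transfer: ω₂·t = 1.301 rad = 74.54°.
The relay satellite traverses 180° on the transfer ellipse, so the target must lead by 180° − 74.54° = 105°.

φ = 105°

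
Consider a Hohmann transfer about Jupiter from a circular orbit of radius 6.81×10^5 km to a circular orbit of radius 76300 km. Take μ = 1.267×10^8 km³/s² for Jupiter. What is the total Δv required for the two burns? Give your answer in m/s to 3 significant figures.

Semi-major axis of the transfer orbit: a_t = (6.810×10^5 + 76300)/2 = 3.7865×10^5 km.
At r₁ the circular-orbit speed is v₁ = √(μ/r₁) = 13.64 km/s.
On the transfer ellipse at r₁, v² = μ(2/r − 1/a) gives v_a = √[μ(2/r₁ − 1/a_t)] = 6.123 km/s.
First burn Δv₁ = |v_a − v₁| = 7.517 km/s.
At r₂, v₂ = √(μ/r₂) = 40.75 km/s.
Transfer-orbit speed at r₂: v_p = √[μ(2/r₂ − 1/a_t)] = 54.65 km/s.
Second burn Δv₂ = |v₂ − v_p| = 13.90 km/s.
Total Δv = Δv₁ + Δv₂ = 21.42 km/s.

Δv = 21400 m/s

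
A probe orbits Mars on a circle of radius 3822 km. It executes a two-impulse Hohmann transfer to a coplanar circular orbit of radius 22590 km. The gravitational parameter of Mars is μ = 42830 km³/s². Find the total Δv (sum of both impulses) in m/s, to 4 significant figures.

Semi-major axis of the transfer orbit: a_t = (3822 + 22590)/2 = 13206 km.
At r₁ the circular-orbit speed is v₁ = √(μ/r₁) = 3.3476 km/s.
Transfer-orbit speed at r₁ (vis-viva equation): v_p = √[μ(2/r₁ − 1/a_t)] = 4.3783 km/s.
First burn Δv₁ = |v_p − v₁| = 1.031 km/s.
At r₂, v₂ = √(μ/r₂) = 1.377 km/s.
Transfer-orbit speed at r₂: v_a = √[μ(2/r₂ − 1/a_t)] = 0.7408 km/s.
Second burn Δv₂ = |v₂ − v_a| = 0.6362 km/s.
Total Δv = Δv₁ + Δv₂ = 1.667 km/s.

Δv = 1667 m/s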